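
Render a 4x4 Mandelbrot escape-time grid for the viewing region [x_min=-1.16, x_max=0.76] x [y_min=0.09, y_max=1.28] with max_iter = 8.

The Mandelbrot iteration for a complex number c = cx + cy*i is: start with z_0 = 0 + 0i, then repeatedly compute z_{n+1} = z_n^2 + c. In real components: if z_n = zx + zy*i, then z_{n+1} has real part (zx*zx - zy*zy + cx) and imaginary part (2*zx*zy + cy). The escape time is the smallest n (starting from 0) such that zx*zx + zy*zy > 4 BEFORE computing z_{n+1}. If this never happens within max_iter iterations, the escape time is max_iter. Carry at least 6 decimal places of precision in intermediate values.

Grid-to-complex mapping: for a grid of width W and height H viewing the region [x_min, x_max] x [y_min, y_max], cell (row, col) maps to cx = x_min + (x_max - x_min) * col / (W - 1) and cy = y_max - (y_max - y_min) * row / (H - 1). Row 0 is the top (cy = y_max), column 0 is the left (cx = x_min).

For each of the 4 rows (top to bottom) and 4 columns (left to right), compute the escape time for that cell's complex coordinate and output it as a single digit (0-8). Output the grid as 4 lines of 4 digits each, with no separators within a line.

(row=0, col=0): c = -1.1600 + 1.2800i → escape time 2
(row=0, col=1): c = -0.5200 + 1.2800i → escape time 3
(row=0, col=2): c = 0.1200 + 1.2800i → escape time 2
(row=0, col=3): c = 0.7600 + 1.2800i → escape time 2
(row=1, col=0): c = -1.1600 + 0.8833i → escape time 3
(row=1, col=1): c = -0.5200 + 0.8833i → escape time 4
(row=1, col=2): c = 0.1200 + 0.8833i → escape time 5
(row=1, col=3): c = 0.7600 + 0.8833i → escape time 2
(row=2, col=0): c = -1.1600 + 0.4867i → escape time 5
(row=2, col=1): c = -0.5200 + 0.4867i → escape time 8
(row=2, col=2): c = 0.1200 + 0.4867i → escape time 8
(row=2, col=3): c = 0.7600 + 0.4867i → escape time 3
(row=3, col=0): c = -1.1600 + 0.0900i → escape time 8
(row=3, col=1): c = -0.5200 + 0.0900i → escape time 8
(row=3, col=2): c = 0.1200 + 0.0900i → escape time 8
(row=3, col=3): c = 0.7600 + 0.0900i → escape time 3

Answer: 2322
3452
5883
8883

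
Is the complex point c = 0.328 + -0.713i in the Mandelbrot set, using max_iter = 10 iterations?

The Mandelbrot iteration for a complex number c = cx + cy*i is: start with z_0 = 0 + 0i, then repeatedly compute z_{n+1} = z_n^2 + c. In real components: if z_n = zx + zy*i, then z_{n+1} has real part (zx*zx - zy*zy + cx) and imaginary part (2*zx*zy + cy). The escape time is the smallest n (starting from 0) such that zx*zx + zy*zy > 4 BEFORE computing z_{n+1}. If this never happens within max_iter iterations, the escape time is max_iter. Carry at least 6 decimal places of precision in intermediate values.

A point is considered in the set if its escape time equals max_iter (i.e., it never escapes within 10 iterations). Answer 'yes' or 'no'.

z_0 = 0 + 0i, c = 0.3280 + -0.7130i
Iter 1: z = 0.3280 + -0.7130i, |z|^2 = 0.6160
Iter 2: z = -0.0728 + -1.1807i, |z|^2 = 1.3994
Iter 3: z = -1.0608 + -0.5411i, |z|^2 = 1.4182
Iter 4: z = 1.1605 + 0.4351i, |z|^2 = 1.5361
Iter 5: z = 1.4855 + 0.2968i, |z|^2 = 2.2949
Iter 6: z = 2.4467 + 0.1689i, |z|^2 = 6.0151
Escaped at iteration 6

Answer: no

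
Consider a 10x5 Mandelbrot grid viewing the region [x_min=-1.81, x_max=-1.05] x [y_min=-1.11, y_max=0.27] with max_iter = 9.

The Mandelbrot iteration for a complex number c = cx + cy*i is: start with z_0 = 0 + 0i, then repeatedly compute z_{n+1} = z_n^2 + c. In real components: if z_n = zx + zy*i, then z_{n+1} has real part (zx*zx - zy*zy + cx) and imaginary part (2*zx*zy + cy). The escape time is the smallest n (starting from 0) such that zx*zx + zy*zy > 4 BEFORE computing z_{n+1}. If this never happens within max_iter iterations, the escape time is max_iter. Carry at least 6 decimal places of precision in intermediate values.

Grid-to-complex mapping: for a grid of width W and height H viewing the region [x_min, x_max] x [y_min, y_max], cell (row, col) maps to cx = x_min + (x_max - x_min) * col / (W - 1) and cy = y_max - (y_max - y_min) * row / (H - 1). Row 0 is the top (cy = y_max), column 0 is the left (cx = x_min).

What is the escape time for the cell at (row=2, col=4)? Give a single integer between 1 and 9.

z_0 = 0 + 0i, c = -1.4722 + -0.4200i
Iter 1: z = -1.4722 + -0.4200i, |z|^2 = 2.3438
Iter 2: z = 0.5188 + 0.8167i, |z|^2 = 0.9361
Iter 3: z = -1.8700 + 0.4274i, |z|^2 = 3.6796
Iter 4: z = 1.8420 + -2.0185i, |z|^2 = 7.4672
Escaped at iteration 4

Answer: 4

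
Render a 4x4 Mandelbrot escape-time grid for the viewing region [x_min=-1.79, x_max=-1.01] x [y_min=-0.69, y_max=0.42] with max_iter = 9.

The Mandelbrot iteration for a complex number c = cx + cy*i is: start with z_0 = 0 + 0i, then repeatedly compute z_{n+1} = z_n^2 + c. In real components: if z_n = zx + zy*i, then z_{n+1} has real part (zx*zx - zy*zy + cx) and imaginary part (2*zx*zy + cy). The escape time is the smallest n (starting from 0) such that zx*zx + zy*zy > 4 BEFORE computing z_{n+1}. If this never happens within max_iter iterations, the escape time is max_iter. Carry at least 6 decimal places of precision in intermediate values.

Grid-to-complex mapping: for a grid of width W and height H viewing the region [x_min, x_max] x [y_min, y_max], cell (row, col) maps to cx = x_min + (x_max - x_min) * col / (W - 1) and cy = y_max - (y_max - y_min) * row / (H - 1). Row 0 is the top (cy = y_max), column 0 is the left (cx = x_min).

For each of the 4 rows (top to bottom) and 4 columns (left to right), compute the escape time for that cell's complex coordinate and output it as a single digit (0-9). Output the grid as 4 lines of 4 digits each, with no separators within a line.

(row=0, col=0): c = -1.7900 + 0.4200i → escape time 3
(row=0, col=1): c = -1.5300 + 0.4200i → escape time 4
(row=0, col=2): c = -1.2700 + 0.4200i → escape time 9
(row=0, col=3): c = -1.0100 + 0.4200i → escape time 6
(row=1, col=0): c = -1.7900 + 0.0500i → escape time 7
(row=1, col=1): c = -1.5300 + 0.0500i → escape time 8
(row=1, col=2): c = -1.2700 + 0.0500i → escape time 9
(row=1, col=3): c = -1.0100 + 0.0500i → escape time 9
(row=2, col=0): c = -1.7900 + -0.3200i → escape time 4
(row=2, col=1): c = -1.5300 + -0.3200i → escape time 4
(row=2, col=2): c = -1.2700 + -0.3200i → escape time 9
(row=2, col=3): c = -1.0100 + -0.3200i → escape time 9
(row=3, col=0): c = -1.7900 + -0.6900i → escape time 2
(row=3, col=1): c = -1.5300 + -0.6900i → escape time 3
(row=3, col=2): c = -1.2700 + -0.6900i → escape time 3
(row=3, col=3): c = -1.0100 + -0.6900i → escape time 4

Answer: 3496
7899
4499
2334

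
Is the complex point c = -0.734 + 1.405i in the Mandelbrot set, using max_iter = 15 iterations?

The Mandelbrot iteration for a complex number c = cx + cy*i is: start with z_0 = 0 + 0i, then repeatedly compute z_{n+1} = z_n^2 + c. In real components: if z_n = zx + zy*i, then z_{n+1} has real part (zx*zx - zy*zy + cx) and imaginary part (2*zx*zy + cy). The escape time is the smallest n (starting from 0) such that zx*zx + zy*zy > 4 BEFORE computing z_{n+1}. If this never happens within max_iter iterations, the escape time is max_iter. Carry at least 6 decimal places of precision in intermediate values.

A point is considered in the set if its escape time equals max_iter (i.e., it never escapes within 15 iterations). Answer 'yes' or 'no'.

Answer: no

Derivation:
z_0 = 0 + 0i, c = -0.7340 + 1.4050i
Iter 1: z = -0.7340 + 1.4050i, |z|^2 = 2.5128
Iter 2: z = -2.1693 + -0.6575i, |z|^2 = 5.1381
Escaped at iteration 2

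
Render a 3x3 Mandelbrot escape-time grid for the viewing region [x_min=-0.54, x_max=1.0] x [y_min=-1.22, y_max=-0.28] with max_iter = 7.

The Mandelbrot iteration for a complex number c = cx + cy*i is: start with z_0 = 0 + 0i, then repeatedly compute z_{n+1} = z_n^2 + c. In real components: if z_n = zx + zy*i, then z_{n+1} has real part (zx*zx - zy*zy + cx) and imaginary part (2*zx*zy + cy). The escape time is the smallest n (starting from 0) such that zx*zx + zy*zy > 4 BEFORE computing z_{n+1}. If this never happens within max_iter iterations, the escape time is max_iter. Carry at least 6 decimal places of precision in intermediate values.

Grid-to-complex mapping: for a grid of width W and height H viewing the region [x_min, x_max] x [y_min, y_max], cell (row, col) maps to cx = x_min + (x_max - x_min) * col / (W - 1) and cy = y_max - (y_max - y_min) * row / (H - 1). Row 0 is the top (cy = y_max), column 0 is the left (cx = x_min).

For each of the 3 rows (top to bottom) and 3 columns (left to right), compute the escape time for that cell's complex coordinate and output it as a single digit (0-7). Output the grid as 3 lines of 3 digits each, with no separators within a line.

(row=0, col=0): c = -0.5400 + -0.2800i → escape time 7
(row=0, col=1): c = 0.2300 + -0.2800i → escape time 7
(row=0, col=2): c = 1.0000 + -0.2800i → escape time 2
(row=1, col=0): c = -0.5400 + -0.7500i → escape time 6
(row=1, col=1): c = 0.2300 + -0.7500i → escape time 5
(row=1, col=2): c = 1.0000 + -0.7500i → escape time 2
(row=2, col=0): c = -0.5400 + -1.2200i → escape time 3
(row=2, col=1): c = 0.2300 + -1.2200i → escape time 2
(row=2, col=2): c = 1.0000 + -1.2200i → escape time 2

Answer: 772
652
322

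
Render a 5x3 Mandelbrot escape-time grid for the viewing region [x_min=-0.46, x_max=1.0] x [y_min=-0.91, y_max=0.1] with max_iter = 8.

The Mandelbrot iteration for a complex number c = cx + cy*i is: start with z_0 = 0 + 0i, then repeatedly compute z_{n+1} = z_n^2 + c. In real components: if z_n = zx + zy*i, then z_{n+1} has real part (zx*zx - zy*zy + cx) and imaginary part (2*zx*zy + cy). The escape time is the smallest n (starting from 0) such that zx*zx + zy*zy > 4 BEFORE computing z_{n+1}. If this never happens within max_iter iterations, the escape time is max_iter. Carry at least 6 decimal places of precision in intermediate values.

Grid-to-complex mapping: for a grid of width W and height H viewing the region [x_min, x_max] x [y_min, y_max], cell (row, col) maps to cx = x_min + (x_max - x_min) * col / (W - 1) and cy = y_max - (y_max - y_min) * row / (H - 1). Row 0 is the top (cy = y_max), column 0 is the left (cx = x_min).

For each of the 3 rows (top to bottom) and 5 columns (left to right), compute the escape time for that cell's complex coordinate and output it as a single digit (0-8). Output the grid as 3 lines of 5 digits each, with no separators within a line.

Answer: 88842
88832
48422

Derivation:
(row=0, col=0): c = -0.4600 + 0.1000i → escape time 8
(row=0, col=1): c = -0.0950 + 0.1000i → escape time 8
(row=0, col=2): c = 0.2700 + 0.1000i → escape time 8
(row=0, col=3): c = 0.6350 + 0.1000i → escape time 4
(row=0, col=4): c = 1.0000 + 0.1000i → escape time 2
(row=1, col=0): c = -0.4600 + -0.4050i → escape time 8
(row=1, col=1): c = -0.0950 + -0.4050i → escape time 8
(row=1, col=2): c = 0.2700 + -0.4050i → escape time 8
(row=1, col=3): c = 0.6350 + -0.4050i → escape time 3
(row=1, col=4): c = 1.0000 + -0.4050i → escape time 2
(row=2, col=0): c = -0.4600 + -0.9100i → escape time 4
(row=2, col=1): c = -0.0950 + -0.9100i → escape time 8
(row=2, col=2): c = 0.2700 + -0.9100i → escape time 4
(row=2, col=3): c = 0.6350 + -0.9100i → escape time 2
(row=2, col=4): c = 1.0000 + -0.9100i → escape time 2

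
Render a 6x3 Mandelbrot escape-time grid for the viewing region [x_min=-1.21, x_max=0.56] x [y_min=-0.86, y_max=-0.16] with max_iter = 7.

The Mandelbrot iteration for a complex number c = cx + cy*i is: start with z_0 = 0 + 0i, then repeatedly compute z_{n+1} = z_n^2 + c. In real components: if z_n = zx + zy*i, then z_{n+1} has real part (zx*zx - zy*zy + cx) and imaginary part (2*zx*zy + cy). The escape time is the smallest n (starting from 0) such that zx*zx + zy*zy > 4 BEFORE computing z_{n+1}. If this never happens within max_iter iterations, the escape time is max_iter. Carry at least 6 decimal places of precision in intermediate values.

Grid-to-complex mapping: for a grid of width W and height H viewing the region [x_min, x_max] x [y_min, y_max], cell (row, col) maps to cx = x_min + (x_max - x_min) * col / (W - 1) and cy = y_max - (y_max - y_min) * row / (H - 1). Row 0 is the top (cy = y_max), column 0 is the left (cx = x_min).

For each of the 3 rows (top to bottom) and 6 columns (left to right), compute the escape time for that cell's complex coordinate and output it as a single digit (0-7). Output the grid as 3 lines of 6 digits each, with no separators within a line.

Answer: 777774
467774
345753

Derivation:
(row=0, col=0): c = -1.2100 + -0.1600i → escape time 7
(row=0, col=1): c = -0.8560 + -0.1600i → escape time 7
(row=0, col=2): c = -0.5020 + -0.1600i → escape time 7
(row=0, col=3): c = -0.1480 + -0.1600i → escape time 7
(row=0, col=4): c = 0.2060 + -0.1600i → escape time 7
(row=0, col=5): c = 0.5600 + -0.1600i → escape time 4
(row=1, col=0): c = -1.2100 + -0.5100i → escape time 4
(row=1, col=1): c = -0.8560 + -0.5100i → escape time 6
(row=1, col=2): c = -0.5020 + -0.5100i → escape time 7
(row=1, col=3): c = -0.1480 + -0.5100i → escape time 7
(row=1, col=4): c = 0.2060 + -0.5100i → escape time 7
(row=1, col=5): c = 0.5600 + -0.5100i → escape time 4
(row=2, col=0): c = -1.2100 + -0.8600i → escape time 3
(row=2, col=1): c = -0.8560 + -0.8600i → escape time 4
(row=2, col=2): c = -0.5020 + -0.8600i → escape time 5
(row=2, col=3): c = -0.1480 + -0.8600i → escape time 7
(row=2, col=4): c = 0.2060 + -0.8600i → escape time 5
(row=2, col=5): c = 0.5600 + -0.8600i → escape time 3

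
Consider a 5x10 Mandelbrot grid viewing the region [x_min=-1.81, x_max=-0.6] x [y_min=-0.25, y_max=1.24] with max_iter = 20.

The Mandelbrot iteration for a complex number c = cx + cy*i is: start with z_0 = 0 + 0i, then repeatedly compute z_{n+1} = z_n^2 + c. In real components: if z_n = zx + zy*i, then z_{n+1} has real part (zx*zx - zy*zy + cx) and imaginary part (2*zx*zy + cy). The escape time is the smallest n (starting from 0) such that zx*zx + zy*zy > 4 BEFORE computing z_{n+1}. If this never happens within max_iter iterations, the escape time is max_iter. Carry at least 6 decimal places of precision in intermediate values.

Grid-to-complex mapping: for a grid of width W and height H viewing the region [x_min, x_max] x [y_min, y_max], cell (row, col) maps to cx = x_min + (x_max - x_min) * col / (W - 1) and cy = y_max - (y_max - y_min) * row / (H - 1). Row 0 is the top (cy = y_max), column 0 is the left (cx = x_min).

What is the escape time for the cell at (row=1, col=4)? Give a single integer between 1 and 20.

Answer: 3

Derivation:
z_0 = 0 + 0i, c = -0.6000 + 1.0744i
Iter 1: z = -0.6000 + 1.0744i, |z|^2 = 1.5144
Iter 2: z = -1.3944 + -0.2149i, |z|^2 = 1.9906
Iter 3: z = 1.2983 + 1.6737i, |z|^2 = 4.4869
Escaped at iteration 3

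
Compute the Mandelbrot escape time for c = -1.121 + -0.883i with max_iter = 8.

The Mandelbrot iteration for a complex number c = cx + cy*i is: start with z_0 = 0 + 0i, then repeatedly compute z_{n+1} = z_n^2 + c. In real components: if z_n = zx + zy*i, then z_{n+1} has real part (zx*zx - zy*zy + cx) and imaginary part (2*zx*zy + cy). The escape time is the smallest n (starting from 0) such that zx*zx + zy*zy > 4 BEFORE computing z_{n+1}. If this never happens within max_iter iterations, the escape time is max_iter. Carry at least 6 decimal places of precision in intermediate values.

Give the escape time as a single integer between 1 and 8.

Answer: 3

Derivation:
z_0 = 0 + 0i, c = -1.1210 + -0.8830i
Iter 1: z = -1.1210 + -0.8830i, |z|^2 = 2.0363
Iter 2: z = -0.6440 + 1.0967i, |z|^2 = 1.6175
Iter 3: z = -1.9089 + -2.2956i, |z|^2 = 8.9139
Escaped at iteration 3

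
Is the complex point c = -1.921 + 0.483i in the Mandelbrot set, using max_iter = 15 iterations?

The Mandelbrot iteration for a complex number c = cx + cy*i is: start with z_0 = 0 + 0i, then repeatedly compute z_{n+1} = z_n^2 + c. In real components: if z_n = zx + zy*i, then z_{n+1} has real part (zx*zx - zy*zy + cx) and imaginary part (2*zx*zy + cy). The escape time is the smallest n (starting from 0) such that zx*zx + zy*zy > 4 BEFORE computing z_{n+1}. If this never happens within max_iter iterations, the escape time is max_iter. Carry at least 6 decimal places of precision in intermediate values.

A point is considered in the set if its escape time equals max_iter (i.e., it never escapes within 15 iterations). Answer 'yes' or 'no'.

Answer: no

Derivation:
z_0 = 0 + 0i, c = -1.9210 + 0.4830i
Iter 1: z = -1.9210 + 0.4830i, |z|^2 = 3.9235
Iter 2: z = 1.5360 + -1.3727i, |z|^2 = 4.2434
Escaped at iteration 2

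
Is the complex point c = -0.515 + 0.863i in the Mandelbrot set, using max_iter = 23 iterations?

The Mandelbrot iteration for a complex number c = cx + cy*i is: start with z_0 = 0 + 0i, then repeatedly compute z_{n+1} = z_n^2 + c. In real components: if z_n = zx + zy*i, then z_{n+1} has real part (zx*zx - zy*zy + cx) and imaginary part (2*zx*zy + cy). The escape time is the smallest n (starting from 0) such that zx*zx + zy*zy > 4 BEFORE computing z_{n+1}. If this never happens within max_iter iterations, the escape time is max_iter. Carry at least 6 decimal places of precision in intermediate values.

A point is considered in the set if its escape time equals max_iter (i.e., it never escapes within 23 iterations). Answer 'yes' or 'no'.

z_0 = 0 + 0i, c = -0.5150 + 0.8630i
Iter 1: z = -0.5150 + 0.8630i, |z|^2 = 1.0100
Iter 2: z = -0.9945 + -0.0259i, |z|^2 = 0.9898
Iter 3: z = 0.4734 + 0.9145i, |z|^2 = 1.0605
Iter 4: z = -1.1272 + 1.7289i, |z|^2 = 4.2597
Escaped at iteration 4

Answer: no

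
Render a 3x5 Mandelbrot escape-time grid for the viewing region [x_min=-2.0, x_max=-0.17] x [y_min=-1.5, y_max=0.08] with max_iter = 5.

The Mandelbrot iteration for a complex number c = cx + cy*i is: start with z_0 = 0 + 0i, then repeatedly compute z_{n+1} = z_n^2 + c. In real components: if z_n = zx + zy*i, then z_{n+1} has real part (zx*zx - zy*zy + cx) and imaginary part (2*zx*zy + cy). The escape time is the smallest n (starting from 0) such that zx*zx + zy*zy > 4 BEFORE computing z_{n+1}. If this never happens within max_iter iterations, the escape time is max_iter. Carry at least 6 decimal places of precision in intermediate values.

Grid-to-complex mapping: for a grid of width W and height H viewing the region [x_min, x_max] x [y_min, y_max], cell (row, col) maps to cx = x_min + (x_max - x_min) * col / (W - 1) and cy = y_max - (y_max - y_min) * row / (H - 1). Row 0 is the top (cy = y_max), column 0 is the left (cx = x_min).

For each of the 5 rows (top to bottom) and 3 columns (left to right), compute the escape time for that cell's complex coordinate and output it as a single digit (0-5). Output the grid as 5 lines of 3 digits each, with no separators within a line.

(row=0, col=0): c = -2.0000 + 0.0800i → escape time 1
(row=0, col=1): c = -1.0850 + 0.0800i → escape time 5
(row=0, col=2): c = -0.1700 + 0.0800i → escape time 5
(row=1, col=0): c = -2.0000 + -0.3150i → escape time 1
(row=1, col=1): c = -1.0850 + -0.3150i → escape time 5
(row=1, col=2): c = -0.1700 + -0.3150i → escape time 5
(row=2, col=0): c = -2.0000 + -0.7100i → escape time 1
(row=2, col=1): c = -1.0850 + -0.7100i → escape time 3
(row=2, col=2): c = -0.1700 + -0.7100i → escape time 5
(row=3, col=0): c = -2.0000 + -1.1050i → escape time 1
(row=3, col=1): c = -1.0850 + -1.1050i → escape time 3
(row=3, col=2): c = -0.1700 + -1.1050i → escape time 5
(row=4, col=0): c = -2.0000 + -1.5000i → escape time 1
(row=4, col=1): c = -1.0850 + -1.5000i → escape time 2
(row=4, col=2): c = -0.1700 + -1.5000i → escape time 2

Answer: 155
155
135
135
122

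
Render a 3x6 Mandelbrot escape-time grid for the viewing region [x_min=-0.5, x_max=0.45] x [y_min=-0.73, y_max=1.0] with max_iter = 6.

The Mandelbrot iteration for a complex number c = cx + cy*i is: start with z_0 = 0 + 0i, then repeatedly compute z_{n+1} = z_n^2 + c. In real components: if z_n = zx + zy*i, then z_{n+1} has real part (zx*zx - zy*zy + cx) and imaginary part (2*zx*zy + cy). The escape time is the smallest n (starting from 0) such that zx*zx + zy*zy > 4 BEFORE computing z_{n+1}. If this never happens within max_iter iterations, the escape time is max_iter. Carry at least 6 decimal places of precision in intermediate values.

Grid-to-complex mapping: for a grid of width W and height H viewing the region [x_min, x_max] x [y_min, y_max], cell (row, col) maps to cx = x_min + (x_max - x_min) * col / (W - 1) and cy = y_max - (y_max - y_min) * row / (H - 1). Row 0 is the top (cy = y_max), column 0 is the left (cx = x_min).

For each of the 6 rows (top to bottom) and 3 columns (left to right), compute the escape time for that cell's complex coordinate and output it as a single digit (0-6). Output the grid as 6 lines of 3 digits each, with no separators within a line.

(row=0, col=0): c = -0.5000 + 1.0000i → escape time 4
(row=0, col=1): c = -0.0250 + 1.0000i → escape time 6
(row=0, col=2): c = 0.4500 + 1.0000i → escape time 3
(row=1, col=0): c = -0.5000 + 0.6540i → escape time 6
(row=1, col=1): c = -0.0250 + 0.6540i → escape time 6
(row=1, col=2): c = 0.4500 + 0.6540i → escape time 5
(row=2, col=0): c = -0.5000 + 0.3080i → escape time 6
(row=2, col=1): c = -0.0250 + 0.3080i → escape time 6
(row=2, col=2): c = 0.4500 + 0.3080i → escape time 6
(row=3, col=0): c = -0.5000 + -0.0380i → escape time 6
(row=3, col=1): c = -0.0250 + -0.0380i → escape time 6
(row=3, col=2): c = 0.4500 + -0.0380i → escape time 6
(row=4, col=0): c = -0.5000 + -0.3840i → escape time 6
(row=4, col=1): c = -0.0250 + -0.3840i → escape time 6
(row=4, col=2): c = 0.4500 + -0.3840i → escape time 6
(row=5, col=0): c = -0.5000 + -0.7300i → escape time 6
(row=5, col=1): c = -0.0250 + -0.7300i → escape time 6
(row=5, col=2): c = 0.4500 + -0.7300i → escape time 4

Answer: 463
665
666
666
666
664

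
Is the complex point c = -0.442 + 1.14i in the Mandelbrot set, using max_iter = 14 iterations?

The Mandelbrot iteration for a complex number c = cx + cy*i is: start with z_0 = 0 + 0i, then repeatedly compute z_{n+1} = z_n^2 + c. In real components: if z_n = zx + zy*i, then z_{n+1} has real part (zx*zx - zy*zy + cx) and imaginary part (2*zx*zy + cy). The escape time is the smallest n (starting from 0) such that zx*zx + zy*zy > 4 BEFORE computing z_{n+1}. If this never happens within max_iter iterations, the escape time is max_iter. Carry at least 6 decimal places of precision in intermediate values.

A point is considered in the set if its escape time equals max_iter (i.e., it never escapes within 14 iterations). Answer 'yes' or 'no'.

z_0 = 0 + 0i, c = -0.4420 + 1.1400i
Iter 1: z = -0.4420 + 1.1400i, |z|^2 = 1.4950
Iter 2: z = -1.5462 + 0.1322i, |z|^2 = 2.4083
Iter 3: z = 1.9314 + 0.7311i, |z|^2 = 4.2646
Escaped at iteration 3

Answer: no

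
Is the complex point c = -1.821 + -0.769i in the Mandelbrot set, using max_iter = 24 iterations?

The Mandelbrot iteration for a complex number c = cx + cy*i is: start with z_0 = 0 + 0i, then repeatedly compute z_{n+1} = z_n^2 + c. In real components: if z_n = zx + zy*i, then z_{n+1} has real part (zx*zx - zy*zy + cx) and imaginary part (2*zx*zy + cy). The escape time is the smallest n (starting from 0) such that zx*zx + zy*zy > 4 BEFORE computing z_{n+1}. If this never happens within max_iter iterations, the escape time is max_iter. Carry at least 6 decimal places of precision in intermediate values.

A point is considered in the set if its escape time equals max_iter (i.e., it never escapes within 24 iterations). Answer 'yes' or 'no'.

Answer: no

Derivation:
z_0 = 0 + 0i, c = -1.8210 + -0.7690i
Iter 1: z = -1.8210 + -0.7690i, |z|^2 = 3.9074
Iter 2: z = 0.9037 + 2.0317i, |z|^2 = 4.9444
Escaped at iteration 2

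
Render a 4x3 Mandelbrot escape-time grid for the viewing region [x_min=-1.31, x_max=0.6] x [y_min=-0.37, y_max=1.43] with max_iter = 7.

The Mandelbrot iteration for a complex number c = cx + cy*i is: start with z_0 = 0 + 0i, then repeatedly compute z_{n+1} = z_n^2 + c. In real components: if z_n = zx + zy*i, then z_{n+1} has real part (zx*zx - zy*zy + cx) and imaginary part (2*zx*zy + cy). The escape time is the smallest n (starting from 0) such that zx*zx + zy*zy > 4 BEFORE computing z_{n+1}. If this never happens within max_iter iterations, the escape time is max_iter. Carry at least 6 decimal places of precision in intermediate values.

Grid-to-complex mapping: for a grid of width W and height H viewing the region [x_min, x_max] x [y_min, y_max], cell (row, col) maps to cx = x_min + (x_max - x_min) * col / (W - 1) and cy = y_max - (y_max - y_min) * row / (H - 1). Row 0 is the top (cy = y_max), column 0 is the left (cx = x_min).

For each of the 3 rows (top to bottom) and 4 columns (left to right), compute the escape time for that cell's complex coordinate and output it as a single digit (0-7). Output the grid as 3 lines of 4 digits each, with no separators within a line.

Answer: 2222
3773
6774

Derivation:
(row=0, col=0): c = -1.3100 + 1.4300i → escape time 2
(row=0, col=1): c = -0.6733 + 1.4300i → escape time 2
(row=0, col=2): c = -0.0367 + 1.4300i → escape time 2
(row=0, col=3): c = 0.6000 + 1.4300i → escape time 2
(row=1, col=0): c = -1.3100 + 0.5300i → escape time 3
(row=1, col=1): c = -0.6733 + 0.5300i → escape time 7
(row=1, col=2): c = -0.0367 + 0.5300i → escape time 7
(row=1, col=3): c = 0.6000 + 0.5300i → escape time 3
(row=2, col=0): c = -1.3100 + -0.3700i → escape time 6
(row=2, col=1): c = -0.6733 + -0.3700i → escape time 7
(row=2, col=2): c = -0.0367 + -0.3700i → escape time 7
(row=2, col=3): c = 0.6000 + -0.3700i → escape time 4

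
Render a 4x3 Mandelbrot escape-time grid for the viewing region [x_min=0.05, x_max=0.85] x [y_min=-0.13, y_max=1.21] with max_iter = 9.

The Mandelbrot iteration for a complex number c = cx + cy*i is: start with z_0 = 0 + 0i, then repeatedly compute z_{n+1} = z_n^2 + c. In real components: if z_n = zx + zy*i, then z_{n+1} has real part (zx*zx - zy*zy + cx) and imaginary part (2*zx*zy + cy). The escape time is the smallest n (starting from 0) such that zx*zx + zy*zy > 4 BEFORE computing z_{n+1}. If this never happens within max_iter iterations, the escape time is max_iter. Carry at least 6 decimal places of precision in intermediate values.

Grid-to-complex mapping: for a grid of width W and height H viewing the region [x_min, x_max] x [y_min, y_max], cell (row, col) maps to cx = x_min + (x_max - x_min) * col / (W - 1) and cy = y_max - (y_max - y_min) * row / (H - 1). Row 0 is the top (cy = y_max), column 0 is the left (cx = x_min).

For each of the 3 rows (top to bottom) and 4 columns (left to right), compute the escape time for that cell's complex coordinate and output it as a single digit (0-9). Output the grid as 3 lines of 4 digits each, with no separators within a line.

(row=0, col=0): c = 0.0500 + 1.2100i → escape time 3
(row=0, col=1): c = 0.3167 + 1.2100i → escape time 2
(row=0, col=2): c = 0.5833 + 1.2100i → escape time 2
(row=0, col=3): c = 0.8500 + 1.2100i → escape time 2
(row=1, col=0): c = 0.0500 + 0.5400i → escape time 9
(row=1, col=1): c = 0.3167 + 0.5400i → escape time 9
(row=1, col=2): c = 0.5833 + 0.5400i → escape time 3
(row=1, col=3): c = 0.8500 + 0.5400i → escape time 3
(row=2, col=0): c = 0.0500 + -0.1300i → escape time 9
(row=2, col=1): c = 0.3167 + -0.1300i → escape time 9
(row=2, col=2): c = 0.5833 + -0.1300i → escape time 4
(row=2, col=3): c = 0.8500 + -0.1300i → escape time 3

Answer: 3222
9933
9943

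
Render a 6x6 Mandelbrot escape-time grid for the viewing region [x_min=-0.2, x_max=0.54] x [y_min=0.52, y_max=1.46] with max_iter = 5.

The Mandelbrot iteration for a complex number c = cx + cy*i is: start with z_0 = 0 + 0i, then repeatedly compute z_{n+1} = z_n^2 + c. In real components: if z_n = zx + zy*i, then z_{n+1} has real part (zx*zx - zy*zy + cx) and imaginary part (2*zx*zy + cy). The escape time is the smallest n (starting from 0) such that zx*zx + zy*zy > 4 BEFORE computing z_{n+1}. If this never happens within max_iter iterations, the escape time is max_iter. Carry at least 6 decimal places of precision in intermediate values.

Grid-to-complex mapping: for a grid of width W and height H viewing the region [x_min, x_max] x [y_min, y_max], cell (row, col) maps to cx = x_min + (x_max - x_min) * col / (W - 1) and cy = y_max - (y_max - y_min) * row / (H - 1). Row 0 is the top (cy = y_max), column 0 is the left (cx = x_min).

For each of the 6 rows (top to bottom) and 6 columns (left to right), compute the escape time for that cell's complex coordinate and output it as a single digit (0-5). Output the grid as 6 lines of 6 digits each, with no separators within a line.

(row=0, col=0): c = -0.2000 + 1.4600i → escape time 2
(row=0, col=1): c = -0.0520 + 1.4600i → escape time 2
(row=0, col=2): c = 0.0960 + 1.4600i → escape time 2
(row=0, col=3): c = 0.2440 + 1.4600i → escape time 2
(row=0, col=4): c = 0.3920 + 1.4600i → escape time 2
(row=0, col=5): c = 0.5400 + 1.4600i → escape time 2
(row=1, col=0): c = -0.2000 + 1.2720i → escape time 3
(row=1, col=1): c = -0.0520 + 1.2720i → escape time 2
(row=1, col=2): c = 0.0960 + 1.2720i → escape time 2
(row=1, col=3): c = 0.2440 + 1.2720i → escape time 2
(row=1, col=4): c = 0.3920 + 1.2720i → escape time 2
(row=1, col=5): c = 0.5400 + 1.2720i → escape time 2
(row=2, col=0): c = -0.2000 + 1.0840i → escape time 5
(row=2, col=1): c = -0.0520 + 1.0840i → escape time 5
(row=2, col=2): c = 0.0960 + 1.0840i → escape time 4
(row=2, col=3): c = 0.2440 + 1.0840i → escape time 3
(row=2, col=4): c = 0.3920 + 1.0840i → escape time 2
(row=2, col=5): c = 0.5400 + 1.0840i → escape time 2
(row=3, col=0): c = -0.2000 + 0.8960i → escape time 5
(row=3, col=1): c = -0.0520 + 0.8960i → escape time 5
(row=3, col=2): c = 0.0960 + 0.8960i → escape time 5
(row=3, col=3): c = 0.2440 + 0.8960i → escape time 4
(row=3, col=4): c = 0.3920 + 0.8960i → escape time 3
(row=3, col=5): c = 0.5400 + 0.8960i → escape time 3
(row=4, col=0): c = -0.2000 + 0.7080i → escape time 5
(row=4, col=1): c = -0.0520 + 0.7080i → escape time 5
(row=4, col=2): c = 0.0960 + 0.7080i → escape time 5
(row=4, col=3): c = 0.2440 + 0.7080i → escape time 5
(row=4, col=4): c = 0.3920 + 0.7080i → escape time 5
(row=4, col=5): c = 0.5400 + 0.7080i → escape time 3
(row=5, col=0): c = -0.2000 + 0.5200i → escape time 5
(row=5, col=1): c = -0.0520 + 0.5200i → escape time 5
(row=5, col=2): c = 0.0960 + 0.5200i → escape time 5
(row=5, col=3): c = 0.2440 + 0.5200i → escape time 5
(row=5, col=4): c = 0.3920 + 0.5200i → escape time 5
(row=5, col=5): c = 0.5400 + 0.5200i → escape time 4

Answer: 222222
322222
554322
555433
555553
555554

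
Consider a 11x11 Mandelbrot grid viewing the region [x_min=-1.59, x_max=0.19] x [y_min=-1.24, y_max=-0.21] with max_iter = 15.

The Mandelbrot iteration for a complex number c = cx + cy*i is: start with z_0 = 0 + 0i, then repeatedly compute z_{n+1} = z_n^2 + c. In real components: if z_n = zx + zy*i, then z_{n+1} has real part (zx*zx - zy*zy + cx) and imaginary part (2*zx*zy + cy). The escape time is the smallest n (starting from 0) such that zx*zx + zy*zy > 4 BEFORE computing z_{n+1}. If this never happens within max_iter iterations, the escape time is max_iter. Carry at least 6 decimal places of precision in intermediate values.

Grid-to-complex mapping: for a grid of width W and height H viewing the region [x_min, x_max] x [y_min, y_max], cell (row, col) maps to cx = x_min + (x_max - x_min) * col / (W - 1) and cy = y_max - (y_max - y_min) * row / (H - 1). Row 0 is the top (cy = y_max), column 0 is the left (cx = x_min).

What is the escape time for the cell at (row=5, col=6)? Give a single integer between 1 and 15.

z_0 = 0 + 0i, c = -0.5220 + -0.7250i
Iter 1: z = -0.5220 + -0.7250i, |z|^2 = 0.7981
Iter 2: z = -0.7751 + 0.0319i, |z|^2 = 0.6019
Iter 3: z = 0.0778 + -0.7745i, |z|^2 = 0.6058
Iter 4: z = -1.1157 + -0.8455i, |z|^2 = 1.9598
Iter 5: z = 0.0079 + 1.1618i, |z|^2 = 1.3498
Iter 6: z = -1.8717 + -0.7067i, |z|^2 = 4.0026
Escaped at iteration 6

Answer: 6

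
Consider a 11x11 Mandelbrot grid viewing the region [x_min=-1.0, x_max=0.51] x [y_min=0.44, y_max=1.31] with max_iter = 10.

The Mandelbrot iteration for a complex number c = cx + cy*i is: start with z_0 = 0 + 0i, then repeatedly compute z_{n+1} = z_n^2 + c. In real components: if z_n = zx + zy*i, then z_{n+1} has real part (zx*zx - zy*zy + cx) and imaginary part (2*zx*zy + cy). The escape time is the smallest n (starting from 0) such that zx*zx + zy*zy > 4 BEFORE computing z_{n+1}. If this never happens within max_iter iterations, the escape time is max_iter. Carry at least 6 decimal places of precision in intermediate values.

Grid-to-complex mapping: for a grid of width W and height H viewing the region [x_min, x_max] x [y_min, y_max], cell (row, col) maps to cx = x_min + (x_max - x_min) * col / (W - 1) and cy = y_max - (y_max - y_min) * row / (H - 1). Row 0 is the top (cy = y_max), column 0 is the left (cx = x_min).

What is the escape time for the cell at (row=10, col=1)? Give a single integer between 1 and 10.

Answer: 6

Derivation:
z_0 = 0 + 0i, c = -0.8490 + 0.4400i
Iter 1: z = -0.8490 + 0.4400i, |z|^2 = 0.9144
Iter 2: z = -0.3218 + -0.3071i, |z|^2 = 0.1979
Iter 3: z = -0.8398 + 0.6377i, |z|^2 = 1.1118
Iter 4: z = -0.5504 + -0.6310i, |z|^2 = 0.7011
Iter 5: z = -0.9442 + 1.1346i, |z|^2 = 2.1788
Iter 6: z = -1.2448 + -1.7025i, |z|^2 = 4.4480
Escaped at iteration 6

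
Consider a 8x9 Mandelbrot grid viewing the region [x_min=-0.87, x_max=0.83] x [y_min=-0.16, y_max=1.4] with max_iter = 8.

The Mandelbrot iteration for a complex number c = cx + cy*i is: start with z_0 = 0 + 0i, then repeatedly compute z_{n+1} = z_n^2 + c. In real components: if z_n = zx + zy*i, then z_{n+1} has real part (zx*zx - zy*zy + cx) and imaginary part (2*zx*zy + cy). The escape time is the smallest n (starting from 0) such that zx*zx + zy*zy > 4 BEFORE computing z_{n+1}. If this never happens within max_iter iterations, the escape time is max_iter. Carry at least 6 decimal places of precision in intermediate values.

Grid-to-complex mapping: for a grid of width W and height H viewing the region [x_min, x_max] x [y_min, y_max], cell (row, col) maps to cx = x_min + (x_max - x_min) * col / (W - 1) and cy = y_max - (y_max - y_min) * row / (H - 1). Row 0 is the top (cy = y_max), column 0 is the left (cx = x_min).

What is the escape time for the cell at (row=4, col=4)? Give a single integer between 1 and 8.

z_0 = 0 + 0i, c = 0.1014 + 0.6200i
Iter 1: z = 0.1014 + 0.6200i, |z|^2 = 0.3947
Iter 2: z = -0.2727 + 0.7458i, |z|^2 = 0.6305
Iter 3: z = -0.3804 + 0.2133i, |z|^2 = 0.1902
Iter 4: z = 0.2006 + 0.4577i, |z|^2 = 0.2498
Iter 5: z = -0.0678 + 0.8037i, |z|^2 = 0.6505
Iter 6: z = -0.5399 + 0.5110i, |z|^2 = 0.5525
Iter 7: z = 0.1318 + 0.0683i, |z|^2 = 0.0220

Answer: 8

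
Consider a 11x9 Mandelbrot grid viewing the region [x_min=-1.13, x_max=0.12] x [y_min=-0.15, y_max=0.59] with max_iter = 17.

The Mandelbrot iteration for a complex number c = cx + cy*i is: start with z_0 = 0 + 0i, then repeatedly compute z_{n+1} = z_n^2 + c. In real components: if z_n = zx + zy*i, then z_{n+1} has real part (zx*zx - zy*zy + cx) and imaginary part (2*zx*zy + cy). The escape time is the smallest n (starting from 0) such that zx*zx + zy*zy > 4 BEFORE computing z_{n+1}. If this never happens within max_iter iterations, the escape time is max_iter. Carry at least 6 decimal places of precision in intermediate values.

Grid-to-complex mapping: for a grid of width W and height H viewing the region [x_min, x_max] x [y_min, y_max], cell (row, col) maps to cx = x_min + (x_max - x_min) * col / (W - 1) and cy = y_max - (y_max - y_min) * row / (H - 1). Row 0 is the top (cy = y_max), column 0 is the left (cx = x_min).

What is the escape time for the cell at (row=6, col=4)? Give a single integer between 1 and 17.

Answer: 17

Derivation:
z_0 = 0 + 0i, c = -0.6300 + 0.0350i
Iter 1: z = -0.6300 + 0.0350i, |z|^2 = 0.3981
Iter 2: z = -0.2343 + -0.0091i, |z|^2 = 0.0550
Iter 3: z = -0.5752 + 0.0393i, |z|^2 = 0.3324
Iter 4: z = -0.3007 + -0.0102i, |z|^2 = 0.0905
Iter 5: z = -0.5397 + 0.0411i, |z|^2 = 0.2929
Iter 6: z = -0.3404 + -0.0094i, |z|^2 = 0.1160
Iter 7: z = -0.5142 + 0.0414i, |z|^2 = 0.2661
Iter 8: z = -0.3673 + -0.0076i, |z|^2 = 0.1350
Iter 9: z = -0.4951 + 0.0406i, |z|^2 = 0.2468
Iter 10: z = -0.3865 + -0.0052i, |z|^2 = 0.1494
Iter 11: z = -0.4807 + 0.0390i, |z|^2 = 0.2325
Iter 12: z = -0.4005 + -0.0025i, |z|^2 = 0.1604
Iter 13: z = -0.4696 + 0.0370i, |z|^2 = 0.2219
Iter 14: z = -0.4108 + 0.0003i, |z|^2 = 0.1688
Iter 15: z = -0.4612 + 0.0348i, |z|^2 = 0.2139
Iter 16: z = -0.4185 + 0.0029i, |z|^2 = 0.1751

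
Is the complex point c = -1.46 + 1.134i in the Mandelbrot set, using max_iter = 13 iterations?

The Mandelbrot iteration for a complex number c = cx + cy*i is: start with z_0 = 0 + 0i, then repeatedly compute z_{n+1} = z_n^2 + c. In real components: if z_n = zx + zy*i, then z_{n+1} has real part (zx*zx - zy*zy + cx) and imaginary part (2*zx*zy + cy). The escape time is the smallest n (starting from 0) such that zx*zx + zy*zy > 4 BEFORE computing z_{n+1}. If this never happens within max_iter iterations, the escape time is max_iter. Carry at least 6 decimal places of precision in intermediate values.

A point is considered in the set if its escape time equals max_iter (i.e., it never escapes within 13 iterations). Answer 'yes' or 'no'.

Answer: no

Derivation:
z_0 = 0 + 0i, c = -1.4600 + 1.1340i
Iter 1: z = -1.4600 + 1.1340i, |z|^2 = 3.4176
Iter 2: z = -0.6144 + -2.1773i, |z|^2 = 5.1180
Escaped at iteration 2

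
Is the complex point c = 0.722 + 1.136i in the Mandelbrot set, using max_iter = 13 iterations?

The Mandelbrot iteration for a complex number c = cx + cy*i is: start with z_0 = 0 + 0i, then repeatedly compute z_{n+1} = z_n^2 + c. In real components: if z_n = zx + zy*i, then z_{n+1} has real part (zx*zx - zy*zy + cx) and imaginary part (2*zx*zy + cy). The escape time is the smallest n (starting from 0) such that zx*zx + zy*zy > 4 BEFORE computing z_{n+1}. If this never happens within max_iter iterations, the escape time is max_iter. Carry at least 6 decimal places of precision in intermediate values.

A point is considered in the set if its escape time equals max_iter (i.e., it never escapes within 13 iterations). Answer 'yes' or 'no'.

z_0 = 0 + 0i, c = 0.7220 + 1.1360i
Iter 1: z = 0.7220 + 1.1360i, |z|^2 = 1.8118
Iter 2: z = -0.0472 + 2.7764i, |z|^2 = 7.7105
Escaped at iteration 2

Answer: no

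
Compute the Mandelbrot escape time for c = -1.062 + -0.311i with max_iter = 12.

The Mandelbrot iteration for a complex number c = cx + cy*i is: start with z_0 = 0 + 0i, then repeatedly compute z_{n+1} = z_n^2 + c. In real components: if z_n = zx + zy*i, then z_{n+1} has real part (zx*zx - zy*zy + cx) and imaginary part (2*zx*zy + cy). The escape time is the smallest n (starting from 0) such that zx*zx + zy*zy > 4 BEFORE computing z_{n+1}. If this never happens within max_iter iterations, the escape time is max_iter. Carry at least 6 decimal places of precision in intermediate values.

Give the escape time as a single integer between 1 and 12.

Answer: 11

Derivation:
z_0 = 0 + 0i, c = -1.0620 + -0.3110i
Iter 1: z = -1.0620 + -0.3110i, |z|^2 = 1.2246
Iter 2: z = -0.0309 + 0.3496i, |z|^2 = 0.1231
Iter 3: z = -1.1832 + -0.3326i, |z|^2 = 1.5107
Iter 4: z = 0.2274 + 0.4761i, |z|^2 = 0.2784
Iter 5: z = -1.2369 + -0.0944i, |z|^2 = 1.5388
Iter 6: z = 0.4590 + -0.0774i, |z|^2 = 0.2167
Iter 7: z = -0.8573 + -0.3820i, |z|^2 = 0.8809
Iter 8: z = -0.4730 + 0.3440i, |z|^2 = 0.3421
Iter 9: z = -0.9566 + -0.6364i, |z|^2 = 1.3202
Iter 10: z = -0.5519 + 0.9067i, |z|^2 = 1.1266
Iter 11: z = -1.5794 + -1.3118i, |z|^2 = 4.2153
Escaped at iteration 11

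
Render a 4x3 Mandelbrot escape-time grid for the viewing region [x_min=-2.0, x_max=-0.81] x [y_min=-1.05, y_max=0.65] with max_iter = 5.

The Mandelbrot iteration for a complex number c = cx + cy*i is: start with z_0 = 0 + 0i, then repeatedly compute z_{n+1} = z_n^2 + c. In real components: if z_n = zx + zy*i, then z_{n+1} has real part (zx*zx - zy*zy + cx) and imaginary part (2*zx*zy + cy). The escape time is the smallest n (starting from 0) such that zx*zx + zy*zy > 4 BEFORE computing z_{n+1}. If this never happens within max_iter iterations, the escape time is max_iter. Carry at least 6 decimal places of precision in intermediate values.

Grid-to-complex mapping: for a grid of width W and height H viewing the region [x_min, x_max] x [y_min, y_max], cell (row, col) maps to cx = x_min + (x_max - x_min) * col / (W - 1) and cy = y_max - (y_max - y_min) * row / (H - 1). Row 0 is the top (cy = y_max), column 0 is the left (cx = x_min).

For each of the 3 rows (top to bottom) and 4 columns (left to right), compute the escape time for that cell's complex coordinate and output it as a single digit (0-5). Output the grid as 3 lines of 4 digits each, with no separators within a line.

(row=0, col=0): c = -2.0000 + 0.6500i → escape time 1
(row=0, col=1): c = -1.6033 + 0.6500i → escape time 3
(row=0, col=2): c = -1.2067 + 0.6500i → escape time 3
(row=0, col=3): c = -0.8100 + 0.6500i → escape time 5
(row=1, col=0): c = -2.0000 + -0.2000i → escape time 1
(row=1, col=1): c = -1.6033 + -0.2000i → escape time 5
(row=1, col=2): c = -1.2067 + -0.2000i → escape time 5
(row=1, col=3): c = -0.8100 + -0.2000i → escape time 5
(row=2, col=0): c = -2.0000 + -1.0500i → escape time 1
(row=2, col=1): c = -1.6033 + -1.0500i → escape time 2
(row=2, col=2): c = -1.2067 + -1.0500i → escape time 3
(row=2, col=3): c = -0.8100 + -1.0500i → escape time 3

Answer: 1335
1555
1233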